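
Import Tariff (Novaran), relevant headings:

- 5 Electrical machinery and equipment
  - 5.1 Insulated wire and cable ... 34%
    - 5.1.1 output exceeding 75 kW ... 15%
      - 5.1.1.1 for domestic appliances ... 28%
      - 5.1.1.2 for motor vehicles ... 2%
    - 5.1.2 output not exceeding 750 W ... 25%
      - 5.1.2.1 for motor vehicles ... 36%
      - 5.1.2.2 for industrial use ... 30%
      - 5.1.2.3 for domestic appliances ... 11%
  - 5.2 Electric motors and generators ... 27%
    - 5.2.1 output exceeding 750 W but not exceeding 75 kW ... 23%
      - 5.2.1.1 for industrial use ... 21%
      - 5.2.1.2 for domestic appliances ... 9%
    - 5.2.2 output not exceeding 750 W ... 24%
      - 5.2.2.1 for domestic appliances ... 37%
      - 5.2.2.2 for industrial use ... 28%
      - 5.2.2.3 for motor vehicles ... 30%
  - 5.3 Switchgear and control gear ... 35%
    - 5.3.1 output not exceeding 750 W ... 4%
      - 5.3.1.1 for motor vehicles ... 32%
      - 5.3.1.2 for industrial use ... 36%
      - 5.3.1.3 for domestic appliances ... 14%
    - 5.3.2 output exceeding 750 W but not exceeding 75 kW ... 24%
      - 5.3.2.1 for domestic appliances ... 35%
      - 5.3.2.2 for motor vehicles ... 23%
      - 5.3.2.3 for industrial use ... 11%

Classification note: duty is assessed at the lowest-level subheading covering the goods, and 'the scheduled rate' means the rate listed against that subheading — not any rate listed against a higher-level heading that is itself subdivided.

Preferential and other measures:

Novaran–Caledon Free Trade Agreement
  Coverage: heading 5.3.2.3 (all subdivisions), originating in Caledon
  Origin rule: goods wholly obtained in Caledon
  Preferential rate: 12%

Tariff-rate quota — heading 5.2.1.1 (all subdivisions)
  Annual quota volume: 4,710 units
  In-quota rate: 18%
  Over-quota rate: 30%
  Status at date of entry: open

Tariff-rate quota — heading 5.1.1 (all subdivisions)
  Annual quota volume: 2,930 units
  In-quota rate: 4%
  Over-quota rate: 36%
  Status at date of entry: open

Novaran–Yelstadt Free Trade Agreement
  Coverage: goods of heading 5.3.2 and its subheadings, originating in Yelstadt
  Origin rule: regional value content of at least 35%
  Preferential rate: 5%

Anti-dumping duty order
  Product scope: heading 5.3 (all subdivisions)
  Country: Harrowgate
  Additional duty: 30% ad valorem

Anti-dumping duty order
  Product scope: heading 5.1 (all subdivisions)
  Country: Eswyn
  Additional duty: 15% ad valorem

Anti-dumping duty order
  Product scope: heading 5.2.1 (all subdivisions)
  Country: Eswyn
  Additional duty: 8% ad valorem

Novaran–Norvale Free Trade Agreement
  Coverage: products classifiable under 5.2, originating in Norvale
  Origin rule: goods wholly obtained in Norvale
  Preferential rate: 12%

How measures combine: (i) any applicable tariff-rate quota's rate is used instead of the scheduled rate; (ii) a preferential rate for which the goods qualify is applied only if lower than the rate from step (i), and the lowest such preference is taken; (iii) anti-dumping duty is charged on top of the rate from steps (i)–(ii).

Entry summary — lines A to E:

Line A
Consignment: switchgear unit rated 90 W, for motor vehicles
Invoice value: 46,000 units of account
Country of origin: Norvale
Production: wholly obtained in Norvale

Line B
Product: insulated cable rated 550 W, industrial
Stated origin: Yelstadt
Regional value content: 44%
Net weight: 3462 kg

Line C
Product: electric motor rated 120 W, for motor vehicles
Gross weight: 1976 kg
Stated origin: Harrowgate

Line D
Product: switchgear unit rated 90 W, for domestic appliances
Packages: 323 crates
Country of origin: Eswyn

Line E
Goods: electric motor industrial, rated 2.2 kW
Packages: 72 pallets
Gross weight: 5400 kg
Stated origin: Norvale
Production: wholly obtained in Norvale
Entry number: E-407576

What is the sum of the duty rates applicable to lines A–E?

118%

Line A: switchgear unit → 5.3; rated 90 W → 5.3.1; for motor vehicles → 5.3.1.1. Scheduled 32%. Norvale agreement on 5.2: 5.3.1.1 not covered. → 32%.
Line B: insulated cable → 5.1; rated 550 W → 5.1.2; industrial → 5.1.2.2. Scheduled 30%. Yelstadt agreement on 5.3.2: 5.1.2.2 not covered. → 30%.
Line C: electric motor → 5.2; rated 120 W → 5.2.2; for motor vehicles → 5.2.2.3. Scheduled 30%. No special measure applies. → 30%.
Line D: switchgear unit → 5.3; rated 90 W → 5.3.1; for domestic appliances → 5.3.1.3. Scheduled 14%. No special measure applies. → 14%.
Line E: electric motor → 5.2; rated 2.2 kW → 5.2.1; industrial → 5.2.1.1. Scheduled 21%. quota on 5.2.1.1 open → in-quota 18%; Norvale agreement on 5.2: wholly obtained → 12% available; preferential 12%. → 12%.
Sum: 32% + 30% + 30% + 14% + 12% = 118%.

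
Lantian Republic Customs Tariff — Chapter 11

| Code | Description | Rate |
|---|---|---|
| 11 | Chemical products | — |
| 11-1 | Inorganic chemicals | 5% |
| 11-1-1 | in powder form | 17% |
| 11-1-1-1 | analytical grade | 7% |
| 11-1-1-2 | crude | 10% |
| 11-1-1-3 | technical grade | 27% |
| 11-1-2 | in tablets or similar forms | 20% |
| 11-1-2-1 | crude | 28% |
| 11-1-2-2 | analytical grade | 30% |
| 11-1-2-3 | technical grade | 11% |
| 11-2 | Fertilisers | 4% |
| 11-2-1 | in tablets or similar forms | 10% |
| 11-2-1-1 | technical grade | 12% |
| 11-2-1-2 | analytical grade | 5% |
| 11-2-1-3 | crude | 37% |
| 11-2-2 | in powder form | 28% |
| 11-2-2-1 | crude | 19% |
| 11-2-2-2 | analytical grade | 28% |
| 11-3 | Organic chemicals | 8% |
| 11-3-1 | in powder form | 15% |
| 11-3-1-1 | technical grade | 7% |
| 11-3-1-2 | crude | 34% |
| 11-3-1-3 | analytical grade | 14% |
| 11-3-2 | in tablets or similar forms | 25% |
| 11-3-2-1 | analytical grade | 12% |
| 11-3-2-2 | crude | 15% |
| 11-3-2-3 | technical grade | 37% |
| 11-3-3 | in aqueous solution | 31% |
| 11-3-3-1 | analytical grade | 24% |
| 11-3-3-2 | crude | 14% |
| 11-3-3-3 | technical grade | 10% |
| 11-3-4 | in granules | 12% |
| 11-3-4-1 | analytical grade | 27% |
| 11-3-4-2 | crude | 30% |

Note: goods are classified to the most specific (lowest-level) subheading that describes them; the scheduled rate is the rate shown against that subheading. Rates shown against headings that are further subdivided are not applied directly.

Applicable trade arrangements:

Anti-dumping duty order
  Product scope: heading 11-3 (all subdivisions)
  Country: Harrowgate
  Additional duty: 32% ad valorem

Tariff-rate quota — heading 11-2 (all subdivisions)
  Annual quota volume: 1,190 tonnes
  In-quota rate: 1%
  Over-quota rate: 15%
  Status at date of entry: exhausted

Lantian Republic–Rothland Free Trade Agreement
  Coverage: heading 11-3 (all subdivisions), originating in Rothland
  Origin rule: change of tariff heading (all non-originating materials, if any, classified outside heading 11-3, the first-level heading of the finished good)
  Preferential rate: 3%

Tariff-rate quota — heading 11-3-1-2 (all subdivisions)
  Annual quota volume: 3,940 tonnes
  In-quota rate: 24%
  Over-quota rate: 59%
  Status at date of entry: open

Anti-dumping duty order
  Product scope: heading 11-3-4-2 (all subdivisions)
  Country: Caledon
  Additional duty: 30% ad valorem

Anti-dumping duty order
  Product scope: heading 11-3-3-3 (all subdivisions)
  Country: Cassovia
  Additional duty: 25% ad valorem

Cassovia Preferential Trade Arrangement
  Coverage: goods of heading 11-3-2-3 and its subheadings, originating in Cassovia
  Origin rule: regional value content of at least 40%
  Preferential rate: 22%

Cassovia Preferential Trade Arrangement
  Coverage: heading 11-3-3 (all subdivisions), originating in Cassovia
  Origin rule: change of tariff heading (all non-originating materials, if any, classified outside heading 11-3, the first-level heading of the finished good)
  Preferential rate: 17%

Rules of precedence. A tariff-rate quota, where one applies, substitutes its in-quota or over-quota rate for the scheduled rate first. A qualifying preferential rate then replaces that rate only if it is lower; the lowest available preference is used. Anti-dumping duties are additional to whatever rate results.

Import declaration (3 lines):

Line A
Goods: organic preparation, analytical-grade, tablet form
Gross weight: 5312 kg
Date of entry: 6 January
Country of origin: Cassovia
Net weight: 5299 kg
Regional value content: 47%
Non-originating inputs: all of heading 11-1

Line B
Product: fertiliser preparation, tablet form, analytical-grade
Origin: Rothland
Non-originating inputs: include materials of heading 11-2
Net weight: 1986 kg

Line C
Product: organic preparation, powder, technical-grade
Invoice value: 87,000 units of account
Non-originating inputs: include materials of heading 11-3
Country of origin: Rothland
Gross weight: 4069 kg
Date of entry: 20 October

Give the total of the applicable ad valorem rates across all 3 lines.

34%

Line A: organic → 11-3; tablet form → 11-3-2; analytical-grade → 11-3-2-1. Scheduled 12%. Cassovia agreement on 11-3-2-3: 11-3-2-1 not covered; Cassovia agreement on 11-3-3: 11-3-2-1 not covered. → 12%.
Line B: fertiliser → 11-2; tablet form → 11-2-1; analytical-grade → 11-2-1-2. Scheduled 5%. quota on 11-2 exhausted → over-quota 15%; Rothland agreement on 11-3: 11-2-1-2 not covered. → 15%.
Line C: organic → 11-3; powder → 11-3-1; technical-grade → 11-3-1-1. Scheduled 7%. Rothland agreement on 11-3: CTH not met. → 7%.
Sum: 12% + 15% + 7% = 34%.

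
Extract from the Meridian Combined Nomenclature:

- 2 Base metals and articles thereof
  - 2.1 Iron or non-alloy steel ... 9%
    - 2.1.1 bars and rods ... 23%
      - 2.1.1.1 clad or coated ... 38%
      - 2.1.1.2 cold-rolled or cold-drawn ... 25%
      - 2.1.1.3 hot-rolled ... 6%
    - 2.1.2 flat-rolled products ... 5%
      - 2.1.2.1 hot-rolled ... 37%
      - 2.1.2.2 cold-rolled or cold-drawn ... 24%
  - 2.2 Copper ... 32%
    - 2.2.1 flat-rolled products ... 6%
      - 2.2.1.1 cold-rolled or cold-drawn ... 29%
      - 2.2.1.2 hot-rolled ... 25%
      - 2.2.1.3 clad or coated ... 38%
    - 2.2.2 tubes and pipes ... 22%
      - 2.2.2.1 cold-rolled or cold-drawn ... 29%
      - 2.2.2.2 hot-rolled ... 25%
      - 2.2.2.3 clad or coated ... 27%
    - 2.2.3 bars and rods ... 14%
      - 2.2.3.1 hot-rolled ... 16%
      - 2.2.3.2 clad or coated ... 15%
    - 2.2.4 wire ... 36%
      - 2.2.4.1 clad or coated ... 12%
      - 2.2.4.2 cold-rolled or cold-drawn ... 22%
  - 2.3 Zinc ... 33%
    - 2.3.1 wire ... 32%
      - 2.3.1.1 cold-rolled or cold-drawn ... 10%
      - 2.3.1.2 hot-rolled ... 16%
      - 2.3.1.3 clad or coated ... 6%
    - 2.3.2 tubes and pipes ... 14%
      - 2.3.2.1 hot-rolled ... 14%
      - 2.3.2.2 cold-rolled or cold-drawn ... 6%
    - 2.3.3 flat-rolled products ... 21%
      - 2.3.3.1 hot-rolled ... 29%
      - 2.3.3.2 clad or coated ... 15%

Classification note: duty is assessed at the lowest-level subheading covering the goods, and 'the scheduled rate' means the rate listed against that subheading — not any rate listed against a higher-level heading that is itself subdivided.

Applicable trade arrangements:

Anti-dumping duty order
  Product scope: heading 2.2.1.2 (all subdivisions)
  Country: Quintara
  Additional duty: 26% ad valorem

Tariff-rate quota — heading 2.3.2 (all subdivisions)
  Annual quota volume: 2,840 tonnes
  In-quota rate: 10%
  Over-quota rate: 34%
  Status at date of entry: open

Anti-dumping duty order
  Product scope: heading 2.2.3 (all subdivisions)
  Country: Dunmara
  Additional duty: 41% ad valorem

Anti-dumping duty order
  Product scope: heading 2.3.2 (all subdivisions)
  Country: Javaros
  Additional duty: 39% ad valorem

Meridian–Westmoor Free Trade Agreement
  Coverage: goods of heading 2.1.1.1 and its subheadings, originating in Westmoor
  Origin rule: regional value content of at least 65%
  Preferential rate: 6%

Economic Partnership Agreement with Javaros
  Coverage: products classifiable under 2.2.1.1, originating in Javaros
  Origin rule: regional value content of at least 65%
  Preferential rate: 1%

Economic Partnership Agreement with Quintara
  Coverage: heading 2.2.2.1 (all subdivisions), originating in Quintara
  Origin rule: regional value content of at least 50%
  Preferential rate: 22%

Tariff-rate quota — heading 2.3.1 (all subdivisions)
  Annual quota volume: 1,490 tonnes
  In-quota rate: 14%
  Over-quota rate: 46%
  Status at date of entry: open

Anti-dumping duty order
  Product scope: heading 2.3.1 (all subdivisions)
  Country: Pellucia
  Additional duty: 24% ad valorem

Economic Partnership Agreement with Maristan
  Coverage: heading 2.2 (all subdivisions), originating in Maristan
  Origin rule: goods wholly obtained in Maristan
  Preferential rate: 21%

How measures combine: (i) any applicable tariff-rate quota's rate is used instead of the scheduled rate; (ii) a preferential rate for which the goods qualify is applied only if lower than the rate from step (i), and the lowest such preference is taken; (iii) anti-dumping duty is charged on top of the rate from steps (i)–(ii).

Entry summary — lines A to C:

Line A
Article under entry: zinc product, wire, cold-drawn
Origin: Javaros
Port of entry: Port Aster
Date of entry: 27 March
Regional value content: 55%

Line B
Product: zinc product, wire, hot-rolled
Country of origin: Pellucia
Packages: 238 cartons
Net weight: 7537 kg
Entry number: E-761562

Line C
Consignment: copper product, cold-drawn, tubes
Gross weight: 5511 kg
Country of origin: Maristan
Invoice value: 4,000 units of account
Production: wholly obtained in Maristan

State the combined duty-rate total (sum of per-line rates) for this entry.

73%

Line A: zinc → 2.3; wire → 2.3.1; cold-drawn → 2.3.1.1. Scheduled 10%. quota on 2.3.1 open → in-quota 14%; Javaros agreement on 2.2.1.1: 2.3.1.1 not covered. → 14%.
Line B: zinc → 2.3; wire → 2.3.1; hot-rolled → 2.3.1.2. Scheduled 16%. quota on 2.3.1 open → in-quota 14%; anti-dumping (Pellucia, 2.3.1): +24%; total 14% + 24% = 38%. → 38%.
Line C: copper → 2.2; tubes → 2.2.2; cold-drawn → 2.2.2.1. Scheduled 29%. Maristan agreement on 2.2: wholly obtained → 21% available; preferential 21%. → 21%.
Sum: 14% + 38% + 21% = 73%.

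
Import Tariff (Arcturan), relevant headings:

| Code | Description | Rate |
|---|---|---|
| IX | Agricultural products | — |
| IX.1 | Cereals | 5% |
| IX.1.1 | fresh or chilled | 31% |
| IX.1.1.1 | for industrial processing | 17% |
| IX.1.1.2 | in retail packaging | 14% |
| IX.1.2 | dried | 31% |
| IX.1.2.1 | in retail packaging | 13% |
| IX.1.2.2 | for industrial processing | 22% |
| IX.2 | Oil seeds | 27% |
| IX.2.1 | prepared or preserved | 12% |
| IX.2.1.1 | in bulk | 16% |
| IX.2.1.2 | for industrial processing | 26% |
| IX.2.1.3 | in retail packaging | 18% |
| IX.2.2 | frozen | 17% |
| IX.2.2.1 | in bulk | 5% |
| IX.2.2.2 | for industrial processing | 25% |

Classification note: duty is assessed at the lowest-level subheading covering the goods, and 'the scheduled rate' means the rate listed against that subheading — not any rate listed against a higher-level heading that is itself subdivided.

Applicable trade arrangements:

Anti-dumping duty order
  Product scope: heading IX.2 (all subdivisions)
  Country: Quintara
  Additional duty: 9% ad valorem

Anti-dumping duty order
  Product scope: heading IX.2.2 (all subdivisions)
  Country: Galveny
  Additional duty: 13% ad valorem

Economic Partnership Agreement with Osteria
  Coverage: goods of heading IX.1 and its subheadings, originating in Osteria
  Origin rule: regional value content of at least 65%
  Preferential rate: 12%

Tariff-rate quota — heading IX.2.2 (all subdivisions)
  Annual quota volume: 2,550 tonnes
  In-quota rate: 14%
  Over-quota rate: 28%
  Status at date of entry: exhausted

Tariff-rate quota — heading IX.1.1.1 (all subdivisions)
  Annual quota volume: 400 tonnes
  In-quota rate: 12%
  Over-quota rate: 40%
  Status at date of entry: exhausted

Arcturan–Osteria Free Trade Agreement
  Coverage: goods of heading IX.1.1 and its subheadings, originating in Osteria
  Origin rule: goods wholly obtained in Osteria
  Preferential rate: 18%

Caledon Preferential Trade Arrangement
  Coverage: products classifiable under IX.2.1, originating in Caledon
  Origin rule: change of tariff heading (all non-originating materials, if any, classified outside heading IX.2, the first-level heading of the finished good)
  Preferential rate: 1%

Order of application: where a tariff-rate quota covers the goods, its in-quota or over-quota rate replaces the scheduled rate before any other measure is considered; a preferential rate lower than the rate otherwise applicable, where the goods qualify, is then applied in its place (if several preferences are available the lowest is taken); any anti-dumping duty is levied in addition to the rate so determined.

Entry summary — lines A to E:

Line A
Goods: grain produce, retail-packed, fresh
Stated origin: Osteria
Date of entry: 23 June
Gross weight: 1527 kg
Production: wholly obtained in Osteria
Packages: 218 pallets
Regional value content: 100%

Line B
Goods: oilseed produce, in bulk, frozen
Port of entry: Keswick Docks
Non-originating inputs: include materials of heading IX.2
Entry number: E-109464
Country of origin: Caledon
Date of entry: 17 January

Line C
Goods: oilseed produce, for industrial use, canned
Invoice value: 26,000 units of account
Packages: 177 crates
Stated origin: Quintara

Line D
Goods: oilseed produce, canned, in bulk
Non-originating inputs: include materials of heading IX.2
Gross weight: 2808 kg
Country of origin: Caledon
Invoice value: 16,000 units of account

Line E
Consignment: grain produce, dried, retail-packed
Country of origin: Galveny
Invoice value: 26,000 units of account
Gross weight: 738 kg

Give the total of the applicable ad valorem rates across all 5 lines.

Line A: grain → IX.1; fresh → IX.1.1; retail-packed → IX.1.1.2. Scheduled 14%. Osteria agreement on IX.1: RVC ≥ 65% → 12% available; Osteria agreement on IX.1.1: wholly obtained → 18% available; preferential 12%. → 12%.
Line B: oilseed → IX.2; frozen → IX.2.2; in bulk → IX.2.2.1. Scheduled 5%. quota on IX.2.2 exhausted → over-quota 28%; Caledon agreement on IX.2.1: IX.2.2.1 not covered. → 28%.
Line C: oilseed → IX.2; canned → IX.2.1; for industrial use → IX.2.1.2. Scheduled 26%. anti-dumping (Quintara, IX.2): +9%; total 26% + 9% = 35%. → 35%.
Line D: oilseed → IX.2; canned → IX.2.1; in bulk → IX.2.1.1. Scheduled 16%. Caledon agreement on IX.2.1: CTH not met. → 16%.
Line E: grain → IX.1; dried → IX.1.2; retail-packed → IX.1.2.1. Scheduled 13%. No special measure applies. → 13%.
Sum: 12% + 28% + 35% + 16% + 13% = 104%.

104%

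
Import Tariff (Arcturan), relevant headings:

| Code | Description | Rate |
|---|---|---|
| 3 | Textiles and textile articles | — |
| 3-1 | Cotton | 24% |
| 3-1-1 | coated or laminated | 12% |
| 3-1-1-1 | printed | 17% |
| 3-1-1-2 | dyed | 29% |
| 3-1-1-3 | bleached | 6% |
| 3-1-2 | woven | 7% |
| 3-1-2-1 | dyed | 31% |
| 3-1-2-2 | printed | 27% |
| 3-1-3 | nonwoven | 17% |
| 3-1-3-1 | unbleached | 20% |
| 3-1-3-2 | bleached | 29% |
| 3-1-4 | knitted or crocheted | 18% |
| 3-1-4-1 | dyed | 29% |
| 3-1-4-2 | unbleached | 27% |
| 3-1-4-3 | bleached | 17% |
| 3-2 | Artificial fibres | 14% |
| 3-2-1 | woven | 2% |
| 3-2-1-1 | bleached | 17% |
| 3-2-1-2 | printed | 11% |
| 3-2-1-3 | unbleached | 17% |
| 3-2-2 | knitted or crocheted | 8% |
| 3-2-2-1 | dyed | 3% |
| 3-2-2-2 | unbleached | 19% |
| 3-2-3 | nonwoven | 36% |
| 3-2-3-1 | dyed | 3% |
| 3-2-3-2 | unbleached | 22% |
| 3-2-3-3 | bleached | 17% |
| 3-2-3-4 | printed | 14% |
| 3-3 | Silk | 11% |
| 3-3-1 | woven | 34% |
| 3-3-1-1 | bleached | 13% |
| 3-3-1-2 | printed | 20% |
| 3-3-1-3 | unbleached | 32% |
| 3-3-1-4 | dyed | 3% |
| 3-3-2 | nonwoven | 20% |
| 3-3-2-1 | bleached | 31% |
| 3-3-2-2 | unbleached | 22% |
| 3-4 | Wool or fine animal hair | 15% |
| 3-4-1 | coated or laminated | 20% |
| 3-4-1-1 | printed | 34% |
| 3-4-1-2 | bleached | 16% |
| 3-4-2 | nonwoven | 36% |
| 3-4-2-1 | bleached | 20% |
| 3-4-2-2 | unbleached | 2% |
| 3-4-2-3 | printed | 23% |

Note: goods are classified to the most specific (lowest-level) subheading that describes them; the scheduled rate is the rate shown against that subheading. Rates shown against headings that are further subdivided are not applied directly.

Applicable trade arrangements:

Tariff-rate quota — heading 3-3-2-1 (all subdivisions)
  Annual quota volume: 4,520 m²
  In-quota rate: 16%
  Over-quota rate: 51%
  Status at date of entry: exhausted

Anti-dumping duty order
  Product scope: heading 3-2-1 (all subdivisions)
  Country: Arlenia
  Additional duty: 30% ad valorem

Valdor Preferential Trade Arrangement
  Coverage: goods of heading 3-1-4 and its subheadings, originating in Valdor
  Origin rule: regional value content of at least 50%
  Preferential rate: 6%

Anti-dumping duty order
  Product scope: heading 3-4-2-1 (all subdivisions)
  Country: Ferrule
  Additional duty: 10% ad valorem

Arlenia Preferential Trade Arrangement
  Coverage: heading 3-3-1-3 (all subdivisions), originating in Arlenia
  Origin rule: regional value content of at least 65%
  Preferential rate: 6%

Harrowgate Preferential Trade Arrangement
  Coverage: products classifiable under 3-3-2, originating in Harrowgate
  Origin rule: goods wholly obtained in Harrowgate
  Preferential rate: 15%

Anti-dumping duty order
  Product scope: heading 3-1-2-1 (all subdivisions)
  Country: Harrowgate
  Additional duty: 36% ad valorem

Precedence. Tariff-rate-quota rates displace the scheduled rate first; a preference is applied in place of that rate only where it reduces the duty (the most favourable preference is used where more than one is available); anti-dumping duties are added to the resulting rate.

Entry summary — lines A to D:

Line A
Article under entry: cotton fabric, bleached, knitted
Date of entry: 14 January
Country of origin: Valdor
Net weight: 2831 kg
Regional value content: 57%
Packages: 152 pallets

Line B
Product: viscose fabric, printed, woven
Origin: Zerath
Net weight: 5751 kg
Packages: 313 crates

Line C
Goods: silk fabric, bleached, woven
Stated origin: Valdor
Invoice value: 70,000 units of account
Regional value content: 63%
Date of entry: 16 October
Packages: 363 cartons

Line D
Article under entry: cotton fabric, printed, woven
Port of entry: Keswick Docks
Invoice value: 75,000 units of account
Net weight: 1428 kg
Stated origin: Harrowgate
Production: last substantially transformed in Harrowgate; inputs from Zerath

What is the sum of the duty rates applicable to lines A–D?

57%

Line A: cotton → 3-1; knitted → 3-1-4; bleached → 3-1-4-3. Scheduled 17%. Valdor agreement on 3-1-4: RVC ≥ 50% → 6% available; preferential 6%. → 6%.
Line B: viscose → 3-2; woven → 3-2-1; printed → 3-2-1-2. Scheduled 11%. No special measure applies. → 11%.
Line C: silk → 3-3; woven → 3-3-1; bleached → 3-3-1-1. Scheduled 13%. Valdor agreement on 3-1-4: 3-3-1-1 not covered. → 13%.
Line D: cotton → 3-1; woven → 3-1-2; printed → 3-1-2-2. Scheduled 27%. Harrowgate agreement on 3-3-2: 3-1-2-2 not covered. → 27%.
Sum: 6% + 11% + 13% + 27% = 57%.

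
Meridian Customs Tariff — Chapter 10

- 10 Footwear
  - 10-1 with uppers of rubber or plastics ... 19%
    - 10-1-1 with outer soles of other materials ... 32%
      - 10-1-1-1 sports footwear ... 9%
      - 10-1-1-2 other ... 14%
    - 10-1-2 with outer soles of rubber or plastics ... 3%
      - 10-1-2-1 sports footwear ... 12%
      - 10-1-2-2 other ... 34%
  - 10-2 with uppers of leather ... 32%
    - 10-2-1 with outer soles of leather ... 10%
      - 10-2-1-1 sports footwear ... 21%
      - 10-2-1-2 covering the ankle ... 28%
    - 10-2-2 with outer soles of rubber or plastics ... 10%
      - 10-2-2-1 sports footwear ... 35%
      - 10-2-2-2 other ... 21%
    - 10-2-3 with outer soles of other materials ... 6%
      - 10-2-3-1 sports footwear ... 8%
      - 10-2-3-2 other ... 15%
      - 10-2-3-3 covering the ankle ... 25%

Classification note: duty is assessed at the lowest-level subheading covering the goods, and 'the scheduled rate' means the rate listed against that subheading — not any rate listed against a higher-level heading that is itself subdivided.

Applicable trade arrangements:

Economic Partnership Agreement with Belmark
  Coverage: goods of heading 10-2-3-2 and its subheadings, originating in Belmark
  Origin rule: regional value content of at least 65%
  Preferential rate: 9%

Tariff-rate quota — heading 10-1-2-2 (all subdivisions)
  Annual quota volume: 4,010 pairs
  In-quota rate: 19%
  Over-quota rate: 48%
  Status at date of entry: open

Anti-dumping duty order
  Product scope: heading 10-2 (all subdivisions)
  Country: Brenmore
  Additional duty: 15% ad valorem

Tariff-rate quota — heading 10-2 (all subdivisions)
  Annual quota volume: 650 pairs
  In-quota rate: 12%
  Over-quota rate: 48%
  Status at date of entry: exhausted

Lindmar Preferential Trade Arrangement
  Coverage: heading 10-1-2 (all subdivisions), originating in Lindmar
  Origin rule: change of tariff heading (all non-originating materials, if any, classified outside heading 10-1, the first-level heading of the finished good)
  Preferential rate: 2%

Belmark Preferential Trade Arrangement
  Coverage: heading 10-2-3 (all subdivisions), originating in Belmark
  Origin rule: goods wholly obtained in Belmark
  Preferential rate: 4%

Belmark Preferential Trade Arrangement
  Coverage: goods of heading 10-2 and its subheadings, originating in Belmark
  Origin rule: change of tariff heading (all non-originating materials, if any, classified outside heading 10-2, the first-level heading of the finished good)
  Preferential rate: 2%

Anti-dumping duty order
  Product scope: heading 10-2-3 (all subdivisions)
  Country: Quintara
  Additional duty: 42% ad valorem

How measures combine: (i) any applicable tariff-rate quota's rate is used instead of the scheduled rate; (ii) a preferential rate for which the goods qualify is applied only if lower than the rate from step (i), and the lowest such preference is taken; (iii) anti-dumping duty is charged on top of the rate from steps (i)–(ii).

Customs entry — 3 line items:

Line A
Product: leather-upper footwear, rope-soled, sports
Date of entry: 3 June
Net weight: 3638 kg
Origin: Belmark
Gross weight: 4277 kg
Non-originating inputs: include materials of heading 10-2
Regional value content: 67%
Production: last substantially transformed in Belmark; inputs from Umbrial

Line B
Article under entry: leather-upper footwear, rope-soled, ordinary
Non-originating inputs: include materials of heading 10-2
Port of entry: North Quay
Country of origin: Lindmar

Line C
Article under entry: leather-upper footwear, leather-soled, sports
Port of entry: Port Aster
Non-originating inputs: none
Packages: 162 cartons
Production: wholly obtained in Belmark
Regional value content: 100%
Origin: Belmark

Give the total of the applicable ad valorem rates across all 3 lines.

Line A: leather-upper → 10-2; rope-soled → 10-2-3; sports → 10-2-3-1. Scheduled 8%. quota on 10-2 exhausted → over-quota 48%; Belmark agreement on 10-2-3-2: 10-2-3-1 not covered; Belmark agreement on 10-2-3: not wholly obtained; Belmark agreement on 10-2: CTH not met. → 48%.
Line B: leather-upper → 10-2; rope-soled → 10-2-3; ordinary → 10-2-3-2. Scheduled 15%. quota on 10-2 exhausted → over-quota 48%; Lindmar agreement on 10-1-2: 10-2-3-2 not covered. → 48%.
Line C: leather-upper → 10-2; leather-soled → 10-2-1; sports → 10-2-1-1. Scheduled 21%. quota on 10-2 exhausted → over-quota 48%; Belmark agreement on 10-2-3-2: 10-2-1-1 not covered; Belmark agreement on 10-2-3: 10-2-1-1 not covered; Belmark agreement on 10-2: CTH met → 2% available; preferential 2%. → 2%.
Sum: 48% + 48% + 2% = 98%.

98%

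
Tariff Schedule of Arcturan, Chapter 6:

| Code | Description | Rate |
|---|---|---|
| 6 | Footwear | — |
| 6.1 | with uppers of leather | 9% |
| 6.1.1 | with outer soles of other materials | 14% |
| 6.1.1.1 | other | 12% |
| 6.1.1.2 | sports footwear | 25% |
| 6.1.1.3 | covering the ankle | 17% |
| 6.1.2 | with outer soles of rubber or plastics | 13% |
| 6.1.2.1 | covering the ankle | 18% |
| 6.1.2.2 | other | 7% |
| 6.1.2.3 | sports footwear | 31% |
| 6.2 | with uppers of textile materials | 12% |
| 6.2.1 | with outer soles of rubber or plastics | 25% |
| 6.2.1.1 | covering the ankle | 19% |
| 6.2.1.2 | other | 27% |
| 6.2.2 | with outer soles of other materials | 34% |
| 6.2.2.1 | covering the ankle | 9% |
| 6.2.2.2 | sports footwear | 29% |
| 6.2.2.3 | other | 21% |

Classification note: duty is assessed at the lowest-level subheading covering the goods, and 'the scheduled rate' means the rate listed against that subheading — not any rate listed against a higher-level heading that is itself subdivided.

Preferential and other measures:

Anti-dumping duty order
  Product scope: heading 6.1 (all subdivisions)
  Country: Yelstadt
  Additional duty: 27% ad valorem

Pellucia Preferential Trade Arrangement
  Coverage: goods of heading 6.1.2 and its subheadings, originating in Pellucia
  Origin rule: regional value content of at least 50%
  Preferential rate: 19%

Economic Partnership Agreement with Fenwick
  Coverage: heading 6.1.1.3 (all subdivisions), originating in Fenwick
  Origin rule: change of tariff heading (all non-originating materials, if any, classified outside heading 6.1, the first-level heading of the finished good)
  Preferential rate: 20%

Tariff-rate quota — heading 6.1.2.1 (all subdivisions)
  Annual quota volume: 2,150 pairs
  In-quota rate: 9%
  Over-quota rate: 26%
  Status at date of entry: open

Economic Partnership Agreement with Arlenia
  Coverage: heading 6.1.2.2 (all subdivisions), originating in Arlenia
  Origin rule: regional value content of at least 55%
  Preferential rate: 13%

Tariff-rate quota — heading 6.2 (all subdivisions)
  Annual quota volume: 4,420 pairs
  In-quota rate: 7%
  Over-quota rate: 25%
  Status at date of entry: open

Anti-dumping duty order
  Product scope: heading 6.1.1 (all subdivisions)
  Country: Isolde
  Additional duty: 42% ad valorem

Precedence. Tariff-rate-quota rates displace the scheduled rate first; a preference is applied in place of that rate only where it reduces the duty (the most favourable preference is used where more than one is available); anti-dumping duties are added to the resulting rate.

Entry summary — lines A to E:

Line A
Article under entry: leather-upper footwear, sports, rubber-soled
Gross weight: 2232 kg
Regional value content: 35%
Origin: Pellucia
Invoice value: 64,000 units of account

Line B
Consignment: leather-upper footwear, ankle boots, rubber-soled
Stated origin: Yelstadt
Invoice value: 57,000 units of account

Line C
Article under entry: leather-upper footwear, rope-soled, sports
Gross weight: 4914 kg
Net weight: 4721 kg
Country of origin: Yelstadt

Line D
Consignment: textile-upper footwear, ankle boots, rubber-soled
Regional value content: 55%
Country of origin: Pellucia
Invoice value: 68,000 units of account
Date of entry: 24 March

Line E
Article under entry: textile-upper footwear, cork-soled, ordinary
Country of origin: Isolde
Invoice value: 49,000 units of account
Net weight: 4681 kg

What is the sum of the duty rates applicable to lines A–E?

133%

Line A: leather-upper → 6.1; rubber-soled → 6.1.2; sports → 6.1.2.3. Scheduled 31%. Pellucia agreement on 6.1.2: RVC < 50%. → 31%.
Line B: leather-upper → 6.1; rubber-soled → 6.1.2; ankle boots → 6.1.2.1. Scheduled 18%. quota on 6.1.2.1 open → in-quota 9%; anti-dumping (Yelstadt, 6.1): +27%; total 9% + 27% = 36%. → 36%.
Line C: leather-upper → 6.1; rope-soled → 6.1.1; sports → 6.1.1.2. Scheduled 25%. anti-dumping (Yelstadt, 6.1): +27%; total 25% + 27% = 52%. → 52%.
Line D: textile-upper → 6.2; rubber-soled → 6.2.1; ankle boots → 6.2.1.1. Scheduled 19%. quota on 6.2 open → in-quota 7%; Pellucia agreement on 6.1.2: 6.2.1.1 not covered. → 7%.
Line E: textile-upper → 6.2; cork-soled → 6.2.2; ordinary → 6.2.2.3. Scheduled 21%. quota on 6.2 open → in-quota 7%. → 7%.
Sum: 31% + 36% + 52% + 7% + 7% = 133%.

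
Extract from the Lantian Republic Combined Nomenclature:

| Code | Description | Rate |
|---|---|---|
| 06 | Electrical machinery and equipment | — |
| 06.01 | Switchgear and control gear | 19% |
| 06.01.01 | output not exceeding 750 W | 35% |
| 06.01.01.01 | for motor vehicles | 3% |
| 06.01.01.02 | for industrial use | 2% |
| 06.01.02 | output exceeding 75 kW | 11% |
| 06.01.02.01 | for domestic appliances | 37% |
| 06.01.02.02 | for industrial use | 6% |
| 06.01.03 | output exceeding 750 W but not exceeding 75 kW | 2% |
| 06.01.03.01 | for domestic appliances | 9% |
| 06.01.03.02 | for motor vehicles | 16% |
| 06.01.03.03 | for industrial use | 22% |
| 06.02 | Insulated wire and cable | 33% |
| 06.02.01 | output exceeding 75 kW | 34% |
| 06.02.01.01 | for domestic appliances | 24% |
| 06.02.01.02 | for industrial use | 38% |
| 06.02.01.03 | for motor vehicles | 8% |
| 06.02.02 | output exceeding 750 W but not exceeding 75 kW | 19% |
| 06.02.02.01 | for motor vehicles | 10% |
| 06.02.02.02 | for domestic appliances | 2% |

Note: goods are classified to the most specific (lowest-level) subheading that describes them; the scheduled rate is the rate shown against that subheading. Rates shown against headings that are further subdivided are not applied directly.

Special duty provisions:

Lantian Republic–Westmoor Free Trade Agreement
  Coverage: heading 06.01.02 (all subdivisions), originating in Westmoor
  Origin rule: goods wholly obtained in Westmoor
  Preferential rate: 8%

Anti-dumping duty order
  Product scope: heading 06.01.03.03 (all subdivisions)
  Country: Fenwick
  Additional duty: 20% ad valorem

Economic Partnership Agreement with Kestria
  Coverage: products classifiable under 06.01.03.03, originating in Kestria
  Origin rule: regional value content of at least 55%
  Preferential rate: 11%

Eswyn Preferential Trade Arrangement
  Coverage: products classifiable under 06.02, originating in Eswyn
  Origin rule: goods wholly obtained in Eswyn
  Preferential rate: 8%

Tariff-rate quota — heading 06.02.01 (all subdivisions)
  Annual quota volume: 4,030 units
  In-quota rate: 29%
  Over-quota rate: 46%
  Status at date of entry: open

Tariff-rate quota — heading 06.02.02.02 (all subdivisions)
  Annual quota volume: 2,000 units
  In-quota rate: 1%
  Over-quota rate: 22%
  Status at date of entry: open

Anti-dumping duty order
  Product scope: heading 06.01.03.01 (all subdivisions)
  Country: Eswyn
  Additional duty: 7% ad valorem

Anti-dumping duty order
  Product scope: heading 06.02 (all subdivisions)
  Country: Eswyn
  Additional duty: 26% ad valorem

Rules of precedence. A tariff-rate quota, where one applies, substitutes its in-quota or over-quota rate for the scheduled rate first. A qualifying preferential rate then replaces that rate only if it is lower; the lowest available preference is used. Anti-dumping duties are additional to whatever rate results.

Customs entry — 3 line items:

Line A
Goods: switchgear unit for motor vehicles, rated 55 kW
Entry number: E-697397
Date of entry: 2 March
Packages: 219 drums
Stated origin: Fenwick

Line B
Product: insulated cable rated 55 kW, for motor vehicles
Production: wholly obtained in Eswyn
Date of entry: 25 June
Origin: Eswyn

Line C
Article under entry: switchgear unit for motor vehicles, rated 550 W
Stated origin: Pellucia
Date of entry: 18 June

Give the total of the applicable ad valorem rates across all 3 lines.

53%

Line A: switchgear unit → 06.01; rated 55 kW → 06.01.03; for motor vehicles → 06.01.03.02. Scheduled 16%. No special measure applies. → 16%.
Line B: insulated cable → 06.02; rated 55 kW → 06.02.02; for motor vehicles → 06.02.02.01. Scheduled 10%. Eswyn agreement on 06.02: wholly obtained → 8% available; preferential 8%; anti-dumping (Eswyn, 06.02): +26%; total 8% + 26% = 34%. → 34%.
Line C: switchgear unit → 06.01; rated 550 W → 06.01.01; for motor vehicles → 06.01.01.01. Scheduled 3%. No special measure applies. → 3%.
Sum: 16% + 34% + 3% = 53%.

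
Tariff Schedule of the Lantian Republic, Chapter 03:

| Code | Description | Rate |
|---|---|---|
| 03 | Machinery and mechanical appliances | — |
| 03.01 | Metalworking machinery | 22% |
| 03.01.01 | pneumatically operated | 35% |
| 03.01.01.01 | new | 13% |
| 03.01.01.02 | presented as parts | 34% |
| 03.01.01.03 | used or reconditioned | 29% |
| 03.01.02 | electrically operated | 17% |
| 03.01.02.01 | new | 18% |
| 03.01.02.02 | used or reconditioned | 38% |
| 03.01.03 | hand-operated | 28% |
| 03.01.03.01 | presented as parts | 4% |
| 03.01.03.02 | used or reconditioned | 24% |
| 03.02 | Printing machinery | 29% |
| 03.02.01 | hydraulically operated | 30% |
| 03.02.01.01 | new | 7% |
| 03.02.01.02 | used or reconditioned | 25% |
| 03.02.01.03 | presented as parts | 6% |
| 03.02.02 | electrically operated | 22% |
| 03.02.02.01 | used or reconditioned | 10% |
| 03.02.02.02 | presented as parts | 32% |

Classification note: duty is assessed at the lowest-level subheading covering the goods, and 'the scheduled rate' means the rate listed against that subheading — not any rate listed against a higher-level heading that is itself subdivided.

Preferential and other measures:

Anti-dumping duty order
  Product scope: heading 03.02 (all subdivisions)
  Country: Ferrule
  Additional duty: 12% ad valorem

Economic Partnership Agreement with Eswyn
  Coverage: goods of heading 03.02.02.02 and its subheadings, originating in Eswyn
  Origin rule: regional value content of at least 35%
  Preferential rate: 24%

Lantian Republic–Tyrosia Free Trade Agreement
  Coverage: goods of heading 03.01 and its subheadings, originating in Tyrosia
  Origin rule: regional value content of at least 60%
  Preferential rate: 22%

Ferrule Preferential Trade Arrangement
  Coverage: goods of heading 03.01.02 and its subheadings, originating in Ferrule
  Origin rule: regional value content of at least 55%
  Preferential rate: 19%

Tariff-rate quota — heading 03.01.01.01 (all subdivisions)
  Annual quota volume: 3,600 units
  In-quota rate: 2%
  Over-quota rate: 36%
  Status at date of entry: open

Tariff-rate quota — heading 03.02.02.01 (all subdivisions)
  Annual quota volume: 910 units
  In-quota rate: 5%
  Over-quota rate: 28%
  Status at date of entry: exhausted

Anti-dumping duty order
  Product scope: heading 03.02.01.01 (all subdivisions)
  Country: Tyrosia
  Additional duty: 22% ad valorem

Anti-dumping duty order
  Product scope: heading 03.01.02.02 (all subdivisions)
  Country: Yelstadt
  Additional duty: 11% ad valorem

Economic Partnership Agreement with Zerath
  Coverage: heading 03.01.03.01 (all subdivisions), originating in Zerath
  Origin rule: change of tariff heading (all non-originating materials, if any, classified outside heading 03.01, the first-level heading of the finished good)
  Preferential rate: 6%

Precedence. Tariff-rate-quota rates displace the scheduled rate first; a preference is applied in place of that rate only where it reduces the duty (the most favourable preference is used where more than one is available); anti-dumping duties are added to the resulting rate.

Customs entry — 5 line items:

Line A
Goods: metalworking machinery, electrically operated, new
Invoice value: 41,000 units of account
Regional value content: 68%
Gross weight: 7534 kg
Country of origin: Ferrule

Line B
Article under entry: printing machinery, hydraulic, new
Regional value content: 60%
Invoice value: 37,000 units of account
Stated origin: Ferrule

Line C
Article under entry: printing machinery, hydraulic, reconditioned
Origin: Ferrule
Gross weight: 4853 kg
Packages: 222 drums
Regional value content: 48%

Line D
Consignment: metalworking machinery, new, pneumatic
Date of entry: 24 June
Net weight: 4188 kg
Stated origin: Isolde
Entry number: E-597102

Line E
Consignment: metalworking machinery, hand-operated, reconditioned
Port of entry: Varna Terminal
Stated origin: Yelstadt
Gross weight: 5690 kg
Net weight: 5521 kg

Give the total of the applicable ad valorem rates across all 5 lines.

100%

Line A: metalworking → 03.01; electrically operated → 03.01.02; new → 03.01.02.01. Scheduled 18%. Ferrule agreement on 03.01.02: RVC ≥ 55% → 19% available; preference 19% not lower than 18% → no reduction. → 18%.
Line B: printing → 03.02; hydraulic → 03.02.01; new → 03.02.01.01. Scheduled 7%. Ferrule agreement on 03.01.02: 03.02.01.01 not covered; anti-dumping (Ferrule, 03.02): +12%; total 7% + 12% = 19%. → 19%.
Line C: printing → 03.02; hydraulic → 03.02.01; reconditioned → 03.02.01.02. Scheduled 25%. Ferrule agreement on 03.01.02: 03.02.01.02 not covered; anti-dumping (Ferrule, 03.02): +12%; total 25% + 12% = 37%. → 37%.
Line D: metalworking → 03.01; pneumatic → 03.01.01; new → 03.01.01.01. Scheduled 13%. quota on 03.01.01.01 open → in-quota 2%. → 2%.
Line E: metalworking → 03.01; hand-operated → 03.01.03; reconditioned → 03.01.03.02. Scheduled 24%. No special measure applies. → 24%.
Sum: 18% + 19% + 37% + 2% + 24% = 100%.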